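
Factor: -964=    - 2^2*241^1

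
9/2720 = 9/2720 = 0.00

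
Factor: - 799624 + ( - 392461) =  - 5^1*238417^1 = - 1192085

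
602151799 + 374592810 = 976744609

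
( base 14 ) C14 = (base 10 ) 2370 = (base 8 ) 4502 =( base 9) 3223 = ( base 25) 3jk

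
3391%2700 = 691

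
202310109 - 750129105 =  - 547818996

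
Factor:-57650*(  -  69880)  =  2^4*5^3*1153^1*1747^1 = 4028582000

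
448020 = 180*2489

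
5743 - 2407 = 3336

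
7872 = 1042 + 6830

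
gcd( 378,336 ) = 42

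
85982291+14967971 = 100950262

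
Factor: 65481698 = 2^1*239^1*136991^1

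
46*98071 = 4511266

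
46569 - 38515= 8054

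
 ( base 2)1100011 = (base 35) 2t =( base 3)10200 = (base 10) 99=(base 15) 69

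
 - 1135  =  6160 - 7295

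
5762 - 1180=4582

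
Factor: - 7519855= -5^1*7^1*214853^1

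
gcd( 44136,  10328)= 8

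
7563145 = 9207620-1644475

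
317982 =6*52997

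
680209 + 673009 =1353218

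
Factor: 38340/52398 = 30/41 =2^1*3^1*5^1*41^ ( - 1 ) 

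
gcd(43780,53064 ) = 44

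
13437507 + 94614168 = 108051675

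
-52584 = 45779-98363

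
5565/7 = 795 = 795.00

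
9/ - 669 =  - 3/223 = -0.01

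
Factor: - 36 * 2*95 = - 6840 = - 2^3 * 3^2*5^1 * 19^1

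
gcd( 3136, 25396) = 28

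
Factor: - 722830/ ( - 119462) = 5^1* 7^(-2)*23^(  -  1)*41^2*43^1*53^(  -  1 )   =  361415/59731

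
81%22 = 15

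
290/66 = 4 + 13/33   =  4.39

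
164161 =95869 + 68292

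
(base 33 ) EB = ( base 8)731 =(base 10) 473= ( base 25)IN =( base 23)kd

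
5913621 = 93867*63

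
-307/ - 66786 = 307/66786 = 0.00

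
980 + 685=1665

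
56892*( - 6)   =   - 341352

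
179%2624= 179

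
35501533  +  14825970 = 50327503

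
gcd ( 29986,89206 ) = 94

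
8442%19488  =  8442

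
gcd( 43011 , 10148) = 59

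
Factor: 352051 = 7^1*19^1*2647^1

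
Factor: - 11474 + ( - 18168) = -2^1*14821^1 = - 29642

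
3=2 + 1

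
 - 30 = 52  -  82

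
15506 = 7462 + 8044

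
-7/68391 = -1+ 68384/68391  =  - 0.00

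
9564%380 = 64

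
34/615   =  34/615 = 0.06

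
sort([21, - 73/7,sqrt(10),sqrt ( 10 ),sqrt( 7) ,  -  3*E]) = [  -  73/7, - 3*E,sqrt( 7) , sqrt( 10 ),sqrt( 10), 21 ] 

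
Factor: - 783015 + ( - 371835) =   -  2^1*3^1*5^2*7699^1 = - 1154850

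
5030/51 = 98+ 32/51 = 98.63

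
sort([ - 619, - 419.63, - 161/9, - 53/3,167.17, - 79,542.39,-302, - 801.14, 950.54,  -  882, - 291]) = [ - 882, - 801.14 ,-619,-419.63, - 302 , - 291, - 79,-161/9, - 53/3, 167.17, 542.39,950.54 ] 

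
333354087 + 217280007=550634094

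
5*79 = 395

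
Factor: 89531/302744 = 2^( - 3 ) * 41^( - 1)*97^1 = 97/328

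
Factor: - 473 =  - 11^1*43^1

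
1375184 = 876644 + 498540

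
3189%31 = 27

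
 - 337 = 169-506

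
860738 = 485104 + 375634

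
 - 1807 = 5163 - 6970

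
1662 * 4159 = 6912258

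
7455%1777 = 347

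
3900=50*78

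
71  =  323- 252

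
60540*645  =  39048300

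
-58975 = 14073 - 73048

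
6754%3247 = 260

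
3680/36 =920/9 = 102.22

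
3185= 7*455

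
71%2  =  1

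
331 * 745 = 246595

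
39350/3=39350/3 = 13116.67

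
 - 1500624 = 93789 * ( - 16)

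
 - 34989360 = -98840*354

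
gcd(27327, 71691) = 3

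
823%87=40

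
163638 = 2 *81819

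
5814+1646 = 7460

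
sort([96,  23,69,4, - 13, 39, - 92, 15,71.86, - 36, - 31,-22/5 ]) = [ - 92, - 36, - 31, - 13,-22/5,4,15,23,39, 69, 71.86, 96]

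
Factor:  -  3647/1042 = -7/2 = -2^( - 1)*7^1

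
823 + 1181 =2004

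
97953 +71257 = 169210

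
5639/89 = 5639/89=63.36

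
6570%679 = 459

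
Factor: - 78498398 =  - 2^1*11^1*3568109^1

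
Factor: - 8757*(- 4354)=38127978=2^1*3^2*7^2*139^1 * 311^1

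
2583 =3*861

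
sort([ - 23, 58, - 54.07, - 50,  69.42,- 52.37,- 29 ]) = [ - 54.07, - 52.37, - 50, - 29, - 23,58, 69.42] 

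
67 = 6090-6023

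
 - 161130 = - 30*5371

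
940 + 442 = 1382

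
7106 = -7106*( - 1)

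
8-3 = 5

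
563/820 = 563/820= 0.69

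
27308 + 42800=70108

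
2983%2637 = 346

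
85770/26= 3298 + 11/13 = 3298.85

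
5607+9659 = 15266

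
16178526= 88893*182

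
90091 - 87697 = 2394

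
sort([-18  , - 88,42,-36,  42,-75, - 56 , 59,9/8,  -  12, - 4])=[-88, - 75,-56,-36, - 18,  -  12, - 4, 9/8,42,42,59]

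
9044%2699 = 947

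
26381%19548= 6833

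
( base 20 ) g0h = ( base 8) 14421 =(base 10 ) 6417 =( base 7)24465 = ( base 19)HEE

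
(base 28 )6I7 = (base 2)1010001011111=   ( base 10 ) 5215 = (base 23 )9jh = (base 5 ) 131330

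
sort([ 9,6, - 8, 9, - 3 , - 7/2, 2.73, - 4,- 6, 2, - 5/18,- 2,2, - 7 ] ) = [ - 8,- 7, - 6, - 4, - 7/2, - 3, - 2, - 5/18,  2, 2, 2.73, 6, 9, 9] 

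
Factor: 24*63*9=13608 =2^3*3^5* 7^1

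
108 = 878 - 770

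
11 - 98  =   - 87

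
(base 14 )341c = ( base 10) 9042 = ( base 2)10001101010010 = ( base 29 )aln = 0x2352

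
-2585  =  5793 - 8378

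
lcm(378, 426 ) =26838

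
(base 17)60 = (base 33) 33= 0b1100110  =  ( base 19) 57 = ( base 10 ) 102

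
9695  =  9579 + 116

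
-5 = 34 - 39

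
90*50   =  4500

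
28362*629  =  17839698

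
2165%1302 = 863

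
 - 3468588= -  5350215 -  - 1881627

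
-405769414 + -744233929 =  - 1150003343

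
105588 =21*5028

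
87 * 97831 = 8511297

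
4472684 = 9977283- 5504599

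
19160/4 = 4790 = 4790.00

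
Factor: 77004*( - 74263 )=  - 2^2*3^3*7^1*23^1 *31^1*103^2=-5718548052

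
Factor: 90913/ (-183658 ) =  - 2^( - 1 )*397^1*401^(-1)  =  - 397/802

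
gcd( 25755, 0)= 25755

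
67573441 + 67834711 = 135408152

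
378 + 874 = 1252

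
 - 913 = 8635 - 9548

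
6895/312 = 6895/312 = 22.10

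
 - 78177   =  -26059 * 3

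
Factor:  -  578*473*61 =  - 2^1*11^1*17^2*43^1*61^1 = - 16677034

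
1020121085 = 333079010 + 687042075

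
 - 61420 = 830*( - 74)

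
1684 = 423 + 1261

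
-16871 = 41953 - 58824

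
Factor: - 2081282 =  - 2^1*7^1*148663^1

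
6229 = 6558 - 329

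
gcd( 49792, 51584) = 128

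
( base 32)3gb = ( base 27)4p4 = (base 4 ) 320023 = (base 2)111000001011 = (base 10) 3595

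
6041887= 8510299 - 2468412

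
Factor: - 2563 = - 11^1*233^1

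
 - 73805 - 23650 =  - 97455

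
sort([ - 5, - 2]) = [ -5, - 2]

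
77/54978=1/714 =0.00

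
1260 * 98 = 123480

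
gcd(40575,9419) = 1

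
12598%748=630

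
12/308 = 3/77 = 0.04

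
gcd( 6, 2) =2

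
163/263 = 163/263 = 0.62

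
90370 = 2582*35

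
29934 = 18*1663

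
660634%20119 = 16826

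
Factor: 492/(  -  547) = -2^2*3^1*41^1*547^( - 1) 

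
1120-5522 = - 4402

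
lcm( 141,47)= 141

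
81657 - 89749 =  -8092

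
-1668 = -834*2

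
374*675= 252450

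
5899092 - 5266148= 632944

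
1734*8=13872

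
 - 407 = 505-912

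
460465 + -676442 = - 215977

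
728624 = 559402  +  169222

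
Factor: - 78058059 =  - 3^1*409^1 * 63617^1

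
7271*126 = 916146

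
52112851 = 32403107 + 19709744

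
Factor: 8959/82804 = 2^( - 2 )*17^2*31^1*127^( - 1 ) * 163^( - 1)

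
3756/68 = 55 + 4/17 = 55.24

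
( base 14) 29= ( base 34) 13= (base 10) 37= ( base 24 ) 1d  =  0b100101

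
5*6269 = 31345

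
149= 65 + 84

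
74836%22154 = 8374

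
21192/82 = 258 + 18/41 = 258.44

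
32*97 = 3104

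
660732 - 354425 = 306307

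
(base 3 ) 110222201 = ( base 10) 9469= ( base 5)300334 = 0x24fd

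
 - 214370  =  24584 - 238954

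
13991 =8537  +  5454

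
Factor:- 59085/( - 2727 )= 65/3 = 3^( - 1)*5^1*13^1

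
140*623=87220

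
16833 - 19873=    -3040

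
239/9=26 + 5/9 = 26.56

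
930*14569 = 13549170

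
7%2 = 1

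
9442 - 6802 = 2640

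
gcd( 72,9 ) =9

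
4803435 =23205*207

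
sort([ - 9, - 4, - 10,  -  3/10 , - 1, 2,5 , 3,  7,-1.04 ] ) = [ - 10,  -  9,-4, - 1.04, - 1 , - 3/10, 2, 3,5 , 7 ]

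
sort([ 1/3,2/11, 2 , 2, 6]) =[2/11, 1/3,2 , 2,6]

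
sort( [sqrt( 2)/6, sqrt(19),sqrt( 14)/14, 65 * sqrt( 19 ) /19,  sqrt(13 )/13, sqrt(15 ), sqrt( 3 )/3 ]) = [ sqrt ( 2 )/6,sqrt( 14 )/14,  sqrt(13)/13, sqrt(3)/3, sqrt(  15), sqrt( 19 ), 65 * sqrt( 19)/19 ]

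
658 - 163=495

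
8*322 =2576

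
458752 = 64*7168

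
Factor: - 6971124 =-2^2* 3^1*580927^1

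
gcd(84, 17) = 1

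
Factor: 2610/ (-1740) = - 2^( -1 )*3^1 = - 3/2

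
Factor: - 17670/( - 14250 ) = 31/25 = 5^( - 2)*31^1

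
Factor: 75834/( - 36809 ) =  - 2^1 * 3^2 * 11^1*383^1 * 36809^( - 1)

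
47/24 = 1  +  23/24  =  1.96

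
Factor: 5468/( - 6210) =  - 2^1*3^( - 3) * 5^(-1)*23^( - 1)*1367^1  =  - 2734/3105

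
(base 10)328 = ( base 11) 279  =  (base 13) 1C3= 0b101001000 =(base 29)B9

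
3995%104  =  43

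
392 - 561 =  - 169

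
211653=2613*81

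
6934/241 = 6934/241 = 28.77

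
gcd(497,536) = 1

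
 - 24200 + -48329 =  -  72529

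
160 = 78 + 82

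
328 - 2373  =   - 2045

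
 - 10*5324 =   -  53240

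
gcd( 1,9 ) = 1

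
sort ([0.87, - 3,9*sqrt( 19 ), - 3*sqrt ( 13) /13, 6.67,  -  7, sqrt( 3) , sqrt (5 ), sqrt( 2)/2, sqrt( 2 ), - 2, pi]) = [ - 7, - 3, - 2,-3*sqrt(13 ) /13,sqrt( 2)/2,0.87, sqrt( 2), sqrt( 3), sqrt( 5 ),pi, 6.67,9 *sqrt(19) ]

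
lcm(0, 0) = 0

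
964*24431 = 23551484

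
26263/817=32 + 119/817 = 32.15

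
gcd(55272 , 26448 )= 24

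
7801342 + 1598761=9400103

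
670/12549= 670/12549=0.05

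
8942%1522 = 1332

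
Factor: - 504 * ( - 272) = 137088 = 2^7 * 3^2*7^1 * 17^1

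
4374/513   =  162/19=8.53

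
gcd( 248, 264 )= 8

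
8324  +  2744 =11068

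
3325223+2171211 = 5496434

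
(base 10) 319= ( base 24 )D7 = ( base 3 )102211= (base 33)9M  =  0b100111111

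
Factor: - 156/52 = -3= - 3^1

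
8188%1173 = 1150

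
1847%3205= 1847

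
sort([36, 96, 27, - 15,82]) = [ - 15, 27,36, 82, 96]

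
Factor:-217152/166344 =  - 2^3 * 3^1*13^1 * 239^(  -  1 ) = -312/239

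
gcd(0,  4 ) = 4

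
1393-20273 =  - 18880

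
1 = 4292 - 4291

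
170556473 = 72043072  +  98513401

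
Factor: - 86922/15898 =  -3^2*11^1 * 439^1*7949^( - 1 ) =- 43461/7949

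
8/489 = 8/489 = 0.02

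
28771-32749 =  - 3978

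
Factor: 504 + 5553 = 3^2*673^1 = 6057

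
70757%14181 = 14033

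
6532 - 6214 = 318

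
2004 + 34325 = 36329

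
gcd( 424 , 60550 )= 2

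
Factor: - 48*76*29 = -2^6 * 3^1 * 19^1*29^1 = -105792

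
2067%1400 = 667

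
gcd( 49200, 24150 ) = 150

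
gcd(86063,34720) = 1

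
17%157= 17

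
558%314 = 244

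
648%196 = 60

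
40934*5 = 204670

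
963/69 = 13+22/23 = 13.96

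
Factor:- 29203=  -19^1*29^1* 53^1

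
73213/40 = 1830 + 13/40 =1830.33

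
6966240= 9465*736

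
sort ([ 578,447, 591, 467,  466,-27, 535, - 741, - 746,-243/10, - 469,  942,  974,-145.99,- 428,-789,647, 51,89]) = [ - 789,-746, - 741 ,-469,-428, - 145.99,-27, - 243/10,51, 89, 447,466,467 , 535, 578, 591,647,942, 974 ]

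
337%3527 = 337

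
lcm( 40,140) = 280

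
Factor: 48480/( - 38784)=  - 2^( - 2)*5^1 =- 5/4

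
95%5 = 0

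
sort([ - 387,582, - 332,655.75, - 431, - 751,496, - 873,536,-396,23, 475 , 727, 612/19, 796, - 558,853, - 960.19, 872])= [-960.19, - 873,-751,-558,-431, - 396, - 387, - 332,23, 612/19, 475, 496, 536 , 582 , 655.75,727,796 , 853,872] 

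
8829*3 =26487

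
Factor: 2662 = 2^1*11^3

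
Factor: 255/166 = 2^( - 1)*3^1 * 5^1*17^1*83^( - 1 ) 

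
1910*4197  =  8016270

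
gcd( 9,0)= 9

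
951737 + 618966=1570703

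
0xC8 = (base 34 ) 5U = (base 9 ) 242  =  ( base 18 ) B2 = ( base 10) 200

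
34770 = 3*11590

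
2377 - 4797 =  - 2420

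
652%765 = 652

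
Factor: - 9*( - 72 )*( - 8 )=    - 2^6*3^4= -5184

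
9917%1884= 497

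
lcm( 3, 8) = 24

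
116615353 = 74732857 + 41882496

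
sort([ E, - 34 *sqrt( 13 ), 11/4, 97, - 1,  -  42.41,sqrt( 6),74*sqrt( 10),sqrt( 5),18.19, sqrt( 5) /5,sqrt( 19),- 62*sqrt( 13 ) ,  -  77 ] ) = [ -62*sqrt( 13 ), - 34*sqrt( 13), -77, - 42.41 , - 1,sqrt( 5 )/5,sqrt ( 5 ), sqrt( 6), E,11/4,sqrt (19), 18.19,97, 74*sqrt( 10 )]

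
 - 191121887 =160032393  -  351154280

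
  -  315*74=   -  23310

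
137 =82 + 55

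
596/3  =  198 + 2/3 = 198.67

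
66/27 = 22/9 = 2.44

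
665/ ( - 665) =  - 1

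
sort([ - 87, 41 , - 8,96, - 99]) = [ - 99,  -  87, - 8,41, 96 ] 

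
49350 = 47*1050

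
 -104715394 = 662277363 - 766992757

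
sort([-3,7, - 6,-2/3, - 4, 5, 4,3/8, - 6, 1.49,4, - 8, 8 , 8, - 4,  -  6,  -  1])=[ - 8, -6, - 6,-6, - 4, - 4, - 3, -1, - 2/3, 3/8,1.49, 4,4,5, 7,8,8 ] 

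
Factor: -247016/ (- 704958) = 2^2*3^ ( - 1)*7^1*11^1*293^(  -  1)= 308/879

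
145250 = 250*581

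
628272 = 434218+194054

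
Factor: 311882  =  2^1*17^1*9173^1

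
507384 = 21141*24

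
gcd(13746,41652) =6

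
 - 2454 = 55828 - 58282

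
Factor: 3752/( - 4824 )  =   - 3^ ( - 2 )*7^1 = -7/9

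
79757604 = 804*99201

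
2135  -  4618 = -2483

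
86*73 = 6278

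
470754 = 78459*6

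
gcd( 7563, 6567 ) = 3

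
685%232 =221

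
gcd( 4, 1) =1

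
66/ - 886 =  - 1 + 410/443= -  0.07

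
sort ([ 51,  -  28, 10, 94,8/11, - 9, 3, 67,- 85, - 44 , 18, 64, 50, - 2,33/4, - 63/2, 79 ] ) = [ - 85, - 44, - 63/2, - 28, - 9, - 2 , 8/11, 3,33/4, 10,18, 50, 51,64,67,79,94 ] 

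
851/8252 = 851/8252 =0.10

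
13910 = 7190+6720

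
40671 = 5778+34893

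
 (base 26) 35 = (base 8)123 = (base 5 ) 313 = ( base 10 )83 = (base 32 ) 2j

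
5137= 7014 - 1877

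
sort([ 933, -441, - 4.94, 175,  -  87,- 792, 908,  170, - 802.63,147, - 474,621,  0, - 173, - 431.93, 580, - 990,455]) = [ - 990, - 802.63,- 792,-474, - 441, - 431.93,- 173, - 87, - 4.94,0 , 147 , 170, 175, 455,580,621,  908,933 ]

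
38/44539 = 38/44539 = 0.00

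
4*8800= 35200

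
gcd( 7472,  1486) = 2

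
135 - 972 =-837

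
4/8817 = 4/8817 = 0.00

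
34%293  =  34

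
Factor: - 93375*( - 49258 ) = 2^1*3^2 * 5^3*11^1*83^1*2239^1 = 4599465750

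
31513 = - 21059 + 52572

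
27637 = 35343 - 7706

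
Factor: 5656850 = 2^1 * 5^2 *23^1 * 4919^1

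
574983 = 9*63887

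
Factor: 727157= 727157^1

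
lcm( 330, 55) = 330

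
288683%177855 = 110828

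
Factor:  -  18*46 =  - 2^2*3^2*23^1 =- 828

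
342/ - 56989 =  - 1+ 56647/56989 = - 0.01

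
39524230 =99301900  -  59777670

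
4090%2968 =1122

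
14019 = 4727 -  - 9292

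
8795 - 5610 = 3185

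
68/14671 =4/863   =  0.00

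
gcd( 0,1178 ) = 1178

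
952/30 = 476/15 =31.73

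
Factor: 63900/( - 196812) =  - 5^2 *7^( - 1)*11^( - 1) = - 25/77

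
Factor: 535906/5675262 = 3^( - 1)*7^1*19^(-1)*101^1*379^1*49783^(- 1 )= 267953/2837631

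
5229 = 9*581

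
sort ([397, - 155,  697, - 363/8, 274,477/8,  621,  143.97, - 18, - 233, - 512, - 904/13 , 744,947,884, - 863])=[ - 863,-512, - 233, - 155, - 904/13,-363/8, -18,  477/8, 143.97, 274,397, 621,697,  744,884,947] 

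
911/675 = 911/675 = 1.35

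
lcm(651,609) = 18879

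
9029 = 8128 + 901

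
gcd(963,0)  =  963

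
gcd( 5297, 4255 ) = 1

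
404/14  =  202/7 =28.86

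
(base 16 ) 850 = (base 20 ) 568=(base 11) 1665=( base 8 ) 4120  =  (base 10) 2128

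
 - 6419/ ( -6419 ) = 1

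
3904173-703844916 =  - 699940743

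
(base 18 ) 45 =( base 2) 1001101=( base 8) 115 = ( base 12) 65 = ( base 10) 77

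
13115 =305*43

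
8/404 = 2/101 = 0.02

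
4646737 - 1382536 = 3264201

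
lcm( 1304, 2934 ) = 11736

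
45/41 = 1 + 4/41 = 1.10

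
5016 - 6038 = -1022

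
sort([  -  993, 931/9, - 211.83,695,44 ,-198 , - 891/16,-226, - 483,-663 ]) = [-993,  -  663,-483,  -  226, - 211.83, - 198, - 891/16,44,931/9,695]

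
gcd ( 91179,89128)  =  1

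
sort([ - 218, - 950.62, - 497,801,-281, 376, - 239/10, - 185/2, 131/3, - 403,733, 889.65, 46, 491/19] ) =[ - 950.62, - 497, - 403, - 281, - 218, - 185/2, - 239/10,  491/19, 131/3,46, 376,733, 801,889.65 ]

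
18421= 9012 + 9409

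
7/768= 7/768=0.01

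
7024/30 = 3512/15 = 234.13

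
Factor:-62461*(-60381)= 3^2 * 7^1*6709^1*8923^1 = 3771457641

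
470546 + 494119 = 964665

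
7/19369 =1/2767 = 0.00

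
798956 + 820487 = 1619443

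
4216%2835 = 1381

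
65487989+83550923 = 149038912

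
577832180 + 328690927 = 906523107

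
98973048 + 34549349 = 133522397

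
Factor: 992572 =2^2*7^1*35449^1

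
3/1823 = 3/1823 = 0.00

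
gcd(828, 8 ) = 4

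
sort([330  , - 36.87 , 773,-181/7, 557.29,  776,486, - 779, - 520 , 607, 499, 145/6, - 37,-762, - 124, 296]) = [ - 779 , - 762, - 520,-124, - 37, - 36.87, - 181/7, 145/6, 296 , 330 , 486, 499,557.29, 607,773, 776]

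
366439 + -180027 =186412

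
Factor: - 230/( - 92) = 5/2 = 2^( - 1 )*5^1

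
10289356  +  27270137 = 37559493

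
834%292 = 250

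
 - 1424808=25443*( - 56)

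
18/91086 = 3/15181 = 0.00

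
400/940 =20/47 = 0.43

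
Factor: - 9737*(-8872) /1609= 2^3 * 7^1*13^1*107^1 * 1109^1 * 1609^ ( - 1)=   86386664/1609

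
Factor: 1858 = 2^1* 929^1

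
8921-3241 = 5680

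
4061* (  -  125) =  - 507625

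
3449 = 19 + 3430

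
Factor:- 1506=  - 2^1*3^1*251^1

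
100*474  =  47400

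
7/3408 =7/3408 =0.00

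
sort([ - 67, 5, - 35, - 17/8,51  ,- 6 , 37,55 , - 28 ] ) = [ - 67,-35, - 28,- 6, - 17/8, 5,37,51,  55 ] 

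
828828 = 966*858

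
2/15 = 2/15  =  0.13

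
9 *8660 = 77940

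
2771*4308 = 11937468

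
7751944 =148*52378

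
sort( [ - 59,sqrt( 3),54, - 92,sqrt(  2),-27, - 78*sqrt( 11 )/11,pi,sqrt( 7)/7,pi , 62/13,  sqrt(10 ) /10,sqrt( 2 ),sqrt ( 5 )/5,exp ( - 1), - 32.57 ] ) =[ - 92,  -  59, - 32.57, - 27, - 78*sqrt(11) /11, sqrt( 10)/10,exp( - 1 ),sqrt (7) /7,sqrt( 5)/5,sqrt( 2 ),sqrt( 2), sqrt( 3 ), pi,pi,62/13, 54] 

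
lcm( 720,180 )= 720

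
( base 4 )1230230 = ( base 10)6956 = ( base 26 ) A7E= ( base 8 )15454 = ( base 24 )c1k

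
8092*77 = 623084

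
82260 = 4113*20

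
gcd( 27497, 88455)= 1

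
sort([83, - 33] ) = [  -  33,83 ]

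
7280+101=7381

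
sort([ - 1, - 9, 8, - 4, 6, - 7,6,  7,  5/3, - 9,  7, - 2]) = [ - 9,  -  9, - 7, - 4,-2, - 1, 5/3, 6, 6, 7, 7,8]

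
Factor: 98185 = 5^1*73^1*269^1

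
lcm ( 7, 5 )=35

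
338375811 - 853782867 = -515407056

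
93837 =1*93837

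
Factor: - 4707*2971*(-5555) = 77683880835 = 3^2*5^1 * 11^1 *101^1*523^1*2971^1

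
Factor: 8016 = 2^4*3^1 * 167^1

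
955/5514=955/5514 = 0.17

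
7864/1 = 7864  =  7864.00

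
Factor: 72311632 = 2^4*23^1 * 196499^1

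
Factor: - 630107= - 630107^1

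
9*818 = 7362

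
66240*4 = 264960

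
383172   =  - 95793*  (-4)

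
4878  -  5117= - 239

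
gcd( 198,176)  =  22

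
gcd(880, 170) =10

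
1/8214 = 1/8214 = 0.00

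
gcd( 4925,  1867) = 1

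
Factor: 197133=3^1 * 23^1*2857^1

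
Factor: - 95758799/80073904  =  - 2^(-4 ) * 19^( - 1 )*113^1*263401^(-1 )*847423^1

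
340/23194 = 170/11597 = 0.01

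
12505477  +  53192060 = 65697537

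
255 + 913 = 1168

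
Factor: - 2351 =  - 2351^1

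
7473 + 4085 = 11558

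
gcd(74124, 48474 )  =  18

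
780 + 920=1700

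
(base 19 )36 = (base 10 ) 63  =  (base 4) 333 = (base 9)70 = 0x3f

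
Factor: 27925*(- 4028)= - 2^2*5^2 * 19^1*53^1*1117^1=   -112481900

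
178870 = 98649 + 80221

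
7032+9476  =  16508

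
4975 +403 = 5378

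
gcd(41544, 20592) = 72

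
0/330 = 0  =  0.00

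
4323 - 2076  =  2247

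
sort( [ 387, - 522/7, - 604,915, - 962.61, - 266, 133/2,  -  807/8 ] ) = [ -962.61,  -  604, - 266, - 807/8,-522/7 , 133/2, 387, 915]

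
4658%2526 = 2132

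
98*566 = 55468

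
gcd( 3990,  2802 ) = 6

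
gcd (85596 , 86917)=1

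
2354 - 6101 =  - 3747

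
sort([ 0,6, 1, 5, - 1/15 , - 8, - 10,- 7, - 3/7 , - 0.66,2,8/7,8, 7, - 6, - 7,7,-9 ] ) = [ - 10, - 9,-8,- 7, - 7, - 6, - 0.66, - 3/7, - 1/15, 0,  1, 8/7 , 2,5 , 6,7, 7,8 ]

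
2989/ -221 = - 2989/221= - 13.52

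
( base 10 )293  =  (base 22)d7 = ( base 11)247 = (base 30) 9N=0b100100101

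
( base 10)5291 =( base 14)1cdd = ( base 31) 5FL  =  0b1010010101011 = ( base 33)4SB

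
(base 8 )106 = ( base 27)2g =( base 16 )46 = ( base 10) 70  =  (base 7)130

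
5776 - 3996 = 1780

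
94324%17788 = 5384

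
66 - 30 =36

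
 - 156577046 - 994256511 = - 1150833557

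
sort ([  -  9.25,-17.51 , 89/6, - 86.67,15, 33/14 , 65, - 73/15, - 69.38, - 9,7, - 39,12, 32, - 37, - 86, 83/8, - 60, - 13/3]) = [ - 86.67, - 86, - 69.38, - 60 , - 39,- 37,-17.51,  -  9.25 , - 9, - 73/15, - 13/3, 33/14,7,83/8,12,  89/6, 15, 32, 65 ]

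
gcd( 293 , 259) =1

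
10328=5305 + 5023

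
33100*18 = 595800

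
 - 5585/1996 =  - 5585/1996  =  -  2.80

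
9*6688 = 60192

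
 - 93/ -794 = 93/794= 0.12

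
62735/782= 80 + 175/782  =  80.22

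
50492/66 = 765 + 1/33= 765.03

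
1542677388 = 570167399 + 972509989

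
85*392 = 33320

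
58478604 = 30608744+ 27869860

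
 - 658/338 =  - 2+9/169 = - 1.95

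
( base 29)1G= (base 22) 21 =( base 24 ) 1L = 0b101101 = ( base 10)45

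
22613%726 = 107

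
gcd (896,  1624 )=56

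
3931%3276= 655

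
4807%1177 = 99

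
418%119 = 61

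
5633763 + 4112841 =9746604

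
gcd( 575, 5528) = 1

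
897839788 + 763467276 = 1661307064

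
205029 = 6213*33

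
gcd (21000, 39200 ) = 1400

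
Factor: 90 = 2^1 * 3^2 * 5^1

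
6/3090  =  1/515 = 0.00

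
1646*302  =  497092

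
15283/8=15283/8 = 1910.38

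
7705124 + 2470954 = 10176078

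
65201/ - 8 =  - 8151 + 7/8 =-8150.12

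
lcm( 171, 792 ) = 15048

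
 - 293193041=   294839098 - 588032139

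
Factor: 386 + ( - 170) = 2^3*3^3=216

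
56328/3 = 18776 =18776.00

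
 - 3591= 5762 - 9353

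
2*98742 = 197484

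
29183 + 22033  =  51216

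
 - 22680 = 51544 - 74224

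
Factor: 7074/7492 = 3537/3746=2^ ( - 1)*3^3*131^1*1873^(  -  1 ) 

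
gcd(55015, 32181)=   1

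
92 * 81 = 7452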